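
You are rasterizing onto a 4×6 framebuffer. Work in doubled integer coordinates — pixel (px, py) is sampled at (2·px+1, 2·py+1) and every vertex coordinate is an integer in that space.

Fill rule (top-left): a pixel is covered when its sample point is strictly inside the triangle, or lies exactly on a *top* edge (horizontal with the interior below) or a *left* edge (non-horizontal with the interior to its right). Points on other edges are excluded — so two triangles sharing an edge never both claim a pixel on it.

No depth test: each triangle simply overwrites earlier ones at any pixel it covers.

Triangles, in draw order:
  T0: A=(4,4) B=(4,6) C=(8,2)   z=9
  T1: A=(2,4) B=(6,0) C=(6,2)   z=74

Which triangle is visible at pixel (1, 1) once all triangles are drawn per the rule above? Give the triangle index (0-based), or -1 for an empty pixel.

T0:
  2·area = 8  (B↔C swapped to make it positive)
  edge (4, 4)→(8, 2): d=(4,-2) top-left  bias=+0
  edge (8, 2)→(4, 6): d=(-4,4) right/bottom  bias=-1
  edge (4, 6)→(4, 4): d=(0,-2) top-left  bias=+0
    (3,1)@(7, 3): e=[2,0,6] → .  [on edge]
    (2,2)@(5, 5): e=[6,0,2] → .  [on edge]
    (1,3)@(3, 7): e=[10,0,-2] → .  [on edge]
    (0,4)@(1, 9): e=[14,0,-6] → .  [on edge]
  covered (0 px):
    . . . .
    . . . .
    . . . .
    . . . .
    . . . .
    . . . .
T1:
  2·area = 8
  edge (2, 4)→(6, 0): d=(4,-4) top-left  bias=+0
  edge (6, 0)→(6, 2): d=(0,2) right/bottom  bias=-1
  edge (6, 2)→(2, 4): d=(-4,2) right/bottom  bias=-1
    (2,0)@(5, 1): e=[0,2,6] → X  [on edge]
    (3,0)@(7, 1): e=[8,-2,2] → .
    (1,1)@(3, 3): e=[0,6,2] → X  [on edge]
    (2,1)@(5, 3): e=[8,2,-2] → .
    (0,2)@(1, 5): e=[0,10,-2] → .  [on edge]
    (1,2)@(3, 5): e=[8,6,-6] → .
  covered (2 px):
    . . X .
    . X . .
    . . . .
    . . . .
    . . . .
    . . . .

Z-buffer (winner per pixel, '.' = empty):
  . . 1 .
  . 1 . .
  . . . .
  . . . .
  . . . .
  . . . .

Final: 1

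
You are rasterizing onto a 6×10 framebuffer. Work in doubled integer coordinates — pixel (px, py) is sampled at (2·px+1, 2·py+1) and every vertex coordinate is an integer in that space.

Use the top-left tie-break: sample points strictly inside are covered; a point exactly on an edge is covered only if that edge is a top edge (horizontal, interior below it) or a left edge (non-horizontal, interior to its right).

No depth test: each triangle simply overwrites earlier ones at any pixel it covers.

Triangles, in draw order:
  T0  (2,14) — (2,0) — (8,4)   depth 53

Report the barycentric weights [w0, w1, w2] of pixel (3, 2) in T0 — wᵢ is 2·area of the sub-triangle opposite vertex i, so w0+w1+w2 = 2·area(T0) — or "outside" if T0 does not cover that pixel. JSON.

T0:
  2·area = 84
  edge (2, 14)→(2, 0): d=(0,-14) top-left  bias=+0
  edge (2, 0)→(8, 4): d=(6,4) right/bottom  bias=-1
  edge (8, 4)→(2, 14): d=(-6,10) right/bottom  bias=-1
    (1,0)@(3, 1): e=[14,2,68] → #
    (2,0)@(5, 1): e=[42,-6,48] → ·
    (1,1)@(3, 3): e=[14,14,56] → #
    (2,1)@(5, 3): e=[42,6,36] → #
    (3,1)@(7, 3): e=[70,-2,16] → ·
    (1,2)@(3, 5): e=[14,26,44] → #
    (3,2)@(7, 5): e=[70,10,4] → #
    (4,2)@(9, 5): e=[98,2,-16] → ·
    (1,3)@(3, 7): e=[14,38,32] → #
    (3,3)@(7, 7): e=[70,22,-8] → ·
    (1,4)@(3, 9): e=[14,50,20] → #
    (2,4)@(5, 9): e=[42,42,0] → ·  [on edge]
  covered (10 px):
    · # · · · ·
    · # # · · ·
    · # # # · ·
    · # # · · ·
    · # · · · ·
    · # · · · ·
    · · · · · ·
    · · · · · ·
    · · · · · ·
    · · · · · ·

Answer: [10,4,70]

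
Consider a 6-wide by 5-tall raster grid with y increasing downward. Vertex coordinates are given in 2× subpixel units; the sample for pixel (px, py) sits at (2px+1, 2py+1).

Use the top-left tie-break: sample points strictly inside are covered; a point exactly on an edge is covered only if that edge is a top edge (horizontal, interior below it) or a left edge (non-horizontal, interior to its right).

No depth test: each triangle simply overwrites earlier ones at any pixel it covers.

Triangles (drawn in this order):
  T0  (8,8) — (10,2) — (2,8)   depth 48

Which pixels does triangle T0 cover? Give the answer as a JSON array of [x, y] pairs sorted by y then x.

T0:
  2·area = 36  (B↔C swapped to make it positive)
  edge (8, 8)→(2, 8): d=(-6,0) right/bottom  bias=-1
  edge (2, 8)→(10, 2): d=(8,-6) top-left  bias=+0
  edge (10, 2)→(8, 8): d=(-2,6) right/bottom  bias=-1
    (4,1)@(9, 3): e=[30,2,4] → X
    (5,1)@(11, 3): e=[30,14,-8] → .
    (3,2)@(7, 5): e=[18,6,12] → X
    (4,2)@(9, 5): e=[18,18,0] → .  [on edge]
    (2,3)@(5, 7): e=[6,10,20] → X
    (4,3)@(9, 7): e=[6,34,-4] → .
    (2,4)@(5, 9): e=[-6,26,16] → .
    (3,4)@(7, 9): e=[-6,38,4] → .
  covered (4 px):
    . . . . . .
    . . . . X .
    . . . X . .
    . . X X . .
    . . . . . .

Final: [[4,1],[3,2],[2,3],[3,3]]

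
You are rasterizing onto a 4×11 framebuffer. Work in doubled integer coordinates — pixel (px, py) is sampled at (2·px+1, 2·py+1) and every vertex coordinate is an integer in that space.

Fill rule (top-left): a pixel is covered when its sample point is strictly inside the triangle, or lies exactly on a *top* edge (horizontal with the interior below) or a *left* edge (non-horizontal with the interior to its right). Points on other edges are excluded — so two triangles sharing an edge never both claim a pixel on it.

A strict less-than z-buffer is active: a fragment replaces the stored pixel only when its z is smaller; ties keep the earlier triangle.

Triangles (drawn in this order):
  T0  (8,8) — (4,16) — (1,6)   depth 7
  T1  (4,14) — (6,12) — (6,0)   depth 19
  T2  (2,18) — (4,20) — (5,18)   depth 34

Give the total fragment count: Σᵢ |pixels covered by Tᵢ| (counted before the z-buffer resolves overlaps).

T0:
  2·area = 64
  edge (8, 8)→(4, 16): d=(-4,8) right/bottom  bias=-1
  edge (4, 16)→(1, 6): d=(-3,-10) top-left  bias=+0
  edge (1, 6)→(8, 8): d=(7,2) right/bottom  bias=-1
    (1,3)@(3, 7): e=[44,17,3] → #
    (2,3)@(5, 7): e=[28,37,-1] → ·
    (1,4)@(3, 9): e=[36,11,17] → #
    (2,4)@(5, 9): e=[20,31,13] → #
    (3,4)@(7, 9): e=[4,51,9] → #
    (1,5)@(3, 11): e=[28,5,31] → #
    (3,5)@(7, 11): e=[-4,45,23] → ·
    (1,6)@(3, 13): e=[20,-1,45] → ·
    (2,6)@(5, 13): e=[4,19,41] → #
    (3,6)@(7, 13): e=[-12,39,37] → ·
    (2,7)@(5, 15): e=[-4,13,55] → ·
  covered (7 px):
    · · · ·
    · · · ·
    · · · ·
    · # · ·
    · # # #
    · # # ·
    · · # ·
    · · · ·
    · · · ·
    · · · ·
    · · · ·
T1:
  2·area = 24  (B↔C swapped to make it positive)
  edge (4, 14)→(6, 0): d=(2,-14) top-left  bias=+0
  edge (6, 0)→(6, 12): d=(0,12) right/bottom  bias=-1
  edge (6, 12)→(4, 14): d=(-2,2) right/bottom  bias=-1
    (2,3)@(5, 7): e=[0,12,12] → #  [on edge]
    (3,3)@(7, 7): e=[28,-12,8] → ·
    (2,4)@(5, 9): e=[4,12,8] → #
    (3,4)@(7, 9): e=[32,-12,4] → ·
    (2,5)@(5, 11): e=[8,12,4] → #
    (3,5)@(7, 11): e=[36,-12,0] → ·  [on edge]
    (2,6)@(5, 13): e=[12,12,0] → ·  [on edge]
    (1,7)@(3, 15): e=[-12,36,0] → ·  [on edge]
    (0,8)@(1, 17): e=[-36,60,0] → ·  [on edge]
    (1,10)@(3, 21): e=[0,36,-12] → ·  [on edge]
  covered (3 px):
    · · · ·
    · · · ·
    · · · ·
    · · # ·
    · · # ·
    · · # ·
    · · · ·
    · · · ·
    · · · ·
    · · · ·
    · · · ·
T2:
  2·area = 6  (B↔C swapped to make it positive)
  edge (2, 18)→(5, 18): d=(3,0) top-left  bias=+0
  edge (5, 18)→(4, 20): d=(-1,2) right/bottom  bias=-1
  edge (4, 20)→(2, 18): d=(-2,-2) top-left  bias=+0
    (0,8)@(1, 17): e=[-3,9,0] → ·  [on edge]
    (1,9)@(3, 19): e=[3,3,0] → #  [on edge]
    (2,9)@(5, 19): e=[3,-1,4] → ·
    (1,10)@(3, 21): e=[9,1,-4] → ·
    (2,10)@(5, 21): e=[9,-3,0] → ·  [on edge]
  covered (1 px):
    · · · ·
    · · · ·
    · · · ·
    · · · ·
    · · · ·
    · · · ·
    · · · ·
    · · · ·
    · · · ·
    · # · ·
    · · · ·

Answer: 11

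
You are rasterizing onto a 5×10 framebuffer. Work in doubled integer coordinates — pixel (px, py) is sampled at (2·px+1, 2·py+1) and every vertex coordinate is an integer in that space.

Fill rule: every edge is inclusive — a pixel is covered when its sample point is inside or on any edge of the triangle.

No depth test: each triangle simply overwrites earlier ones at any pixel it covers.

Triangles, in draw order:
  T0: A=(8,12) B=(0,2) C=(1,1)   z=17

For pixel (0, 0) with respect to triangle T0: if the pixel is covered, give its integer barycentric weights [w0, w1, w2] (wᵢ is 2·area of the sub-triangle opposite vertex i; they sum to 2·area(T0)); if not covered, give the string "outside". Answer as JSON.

T0:
  2·area = 18
  edge (8, 12)→(0, 2): d=(-8,-10) inclusive
  edge (0, 2)→(1, 1): d=(1,-1) inclusive
  edge (1, 1)→(8, 12): d=(7,11) inclusive
    (0,0)@(1, 1): e=[18,0,0] → X  [on edge]
    (1,0)@(3, 1): e=[38,2,-22] → .
    (0,1)@(1, 3): e=[2,2,14] → X
    (1,1)@(3, 3): e=[22,4,-8] → .
    (0,2)@(1, 5): e=[-14,4,28] → .
    (1,2)@(3, 5): e=[6,6,6] → X
    (2,2)@(5, 5): e=[26,8,-16] → .
    (1,3)@(3, 7): e=[-10,8,20] → .
  covered (3 px):
    X . . . .
    X . . . .
    . X . . .
    . . . . .
    . . . . .
    . . . . .
    . . . . .
    . . . . .
    . . . . .
    . . . . .

Answer: [0,0,18]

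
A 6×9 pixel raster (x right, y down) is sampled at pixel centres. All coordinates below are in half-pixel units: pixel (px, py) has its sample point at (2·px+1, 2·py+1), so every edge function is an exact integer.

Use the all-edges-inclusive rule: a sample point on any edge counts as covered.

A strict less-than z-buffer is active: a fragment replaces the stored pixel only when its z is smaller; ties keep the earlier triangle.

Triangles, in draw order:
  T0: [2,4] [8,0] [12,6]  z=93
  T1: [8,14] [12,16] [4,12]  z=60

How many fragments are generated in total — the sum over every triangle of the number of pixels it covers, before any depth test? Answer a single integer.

T0:
  2·area = 52
  edge (2, 4)→(8, 0): d=(6,-4) inclusive
  edge (8, 0)→(12, 6): d=(4,6) inclusive
  edge (12, 6)→(2, 4): d=(-10,-2) inclusive
    (3,0)@(7, 1): e=[2,10,40] → █
    (4,0)@(9, 1): e=[10,-2,44] → ·
    (2,1)@(5, 3): e=[6,30,16] → █
    (4,1)@(9, 3): e=[22,6,24] → █
    (5,1)@(11, 3): e=[30,-6,28] → ·
    (2,2)@(5, 5): e=[18,38,-4] → ·
    (3,2)@(7, 5): e=[26,26,0] → █  [on edge]
    (5,2)@(11, 5): e=[42,2,8] → █
    (3,3)@(7, 7): e=[38,34,-20] → ·
    (4,3)@(9, 7): e=[46,22,-16] → ·
    (5,3)@(11, 7): e=[54,10,-12] → ·
  covered (7 px):
    · · · █ · ·
    · · █ █ █ ·
    · · · █ █ █
    · · · · · ·
    · · · · · ·
    · · · · · ·
    · · · · · ·
    · · · · · ·
    · · · · · ·
T1:
  degenerate (2·area = 0) — covers nothing

Answer: 7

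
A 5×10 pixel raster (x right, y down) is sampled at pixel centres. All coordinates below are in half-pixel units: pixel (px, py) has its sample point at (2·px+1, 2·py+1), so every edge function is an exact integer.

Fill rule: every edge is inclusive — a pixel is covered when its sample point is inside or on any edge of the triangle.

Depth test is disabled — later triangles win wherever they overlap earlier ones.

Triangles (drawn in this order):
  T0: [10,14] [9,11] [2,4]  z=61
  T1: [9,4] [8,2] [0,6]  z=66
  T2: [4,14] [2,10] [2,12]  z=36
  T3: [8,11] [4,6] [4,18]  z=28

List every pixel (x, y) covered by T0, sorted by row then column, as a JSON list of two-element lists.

T0:
  2·area = 14  (B↔C swapped to make it positive)
  edge (10, 14)→(2, 4): d=(-8,-10) inclusive
  edge (2, 4)→(9, 11): d=(7,7) inclusive
  edge (9, 11)→(10, 14): d=(1,3) inclusive
    (0,1)@(1, 3): e=[-2,0,16] → .  [on edge]
    (1,2)@(3, 5): e=[2,0,12] → X  [on edge]
    (2,2)@(5, 5): e=[22,-14,6] → .
    (3,2)@(7, 5): e=[42,-28,0] → .  [on edge]
    (1,3)@(3, 7): e=[-14,14,14] → .
    (2,3)@(5, 7): e=[6,0,8] → X  [on edge]
    (3,3)@(7, 7): e=[26,-14,2] → .
    (2,4)@(5, 9): e=[-10,14,10] → .
    (3,4)@(7, 9): e=[10,0,4] → X  [on edge]
    (4,4)@(9, 9): e=[30,-14,-2] → .
    (3,5)@(7, 11): e=[-6,14,6] → .
    (4,5)@(9, 11): e=[14,0,0] → X  [on edge]
  covered (4 px):
    . . . . .
    . . . . .
    . X . . .
    . . X . .
    . . . X .
    . . . . X
    . . . . .
    . . . . .
    . . . . .
    . . . . .
T1:
  2·area = 20  (B↔C swapped to make it positive)
  edge (9, 4)→(0, 6): d=(-9,2) inclusive
  edge (0, 6)→(8, 2): d=(8,-4) inclusive
  edge (8, 2)→(9, 4): d=(1,2) inclusive
    (3,1)@(7, 3): e=[13,4,3] → X
    (4,1)@(9, 3): e=[9,12,-1] → .
    (1,2)@(3, 5): e=[3,4,13] → X
    (2,2)@(5, 5): e=[-1,12,9] → .
    (3,2)@(7, 5): e=[-5,20,5] → .
    (1,3)@(3, 7): e=[-15,20,15] → .
  covered (2 px):
    . . . . .
    . . . X .
    . X . . .
    . . . . .
    . . . . .
    . . . . .
    . . . . .
    . . . . .
    . . . . .
    . . . . .
T2:
  2·area = 4  (B↔C swapped to make it positive)
  edge (4, 14)→(2, 12): d=(-2,-2) inclusive
  edge (2, 12)→(2, 10): d=(0,-2) inclusive
  edge (2, 10)→(4, 14): d=(2,4) inclusive
    (0,5)@(1, 11): e=[0,-2,6] → .  [on edge]
    (1,6)@(3, 13): e=[0,2,2] → X  [on edge]
    (2,6)@(5, 13): e=[4,6,-6] → .
    (1,7)@(3, 15): e=[-4,2,6] → .
    (2,7)@(5, 15): e=[0,6,-2] → .  [on edge]
    (3,8)@(7, 17): e=[0,10,-6] → .  [on edge]
    (4,9)@(9, 19): e=[0,14,-10] → .  [on edge]
  covered (1 px):
    . . . . .
    . . . . .
    . . . . .
    . . . . .
    . . . . .
    . . . . .
    . X . . .
    . . . . .
    . . . . .
    . . . . .
T3:
  2·area = 48  (B↔C swapped to make it positive)
  edge (8, 11)→(4, 18): d=(-4,7) inclusive
  edge (4, 18)→(4, 6): d=(0,-12) inclusive
  edge (4, 6)→(8, 11): d=(4,5) inclusive
    (2,4)@(5, 9): e=[29,12,7] → X
    (3,4)@(7, 9): e=[15,36,-3] → .
    (2,5)@(5, 11): e=[21,12,15] → X
    (3,5)@(7, 11): e=[7,36,5] → X
    (4,5)@(9, 11): e=[-7,60,-5] → .
    (2,6)@(5, 13): e=[13,12,23] → X
    (3,6)@(7, 13): e=[-1,36,13] → .
    (2,7)@(5, 15): e=[5,12,31] → X
    (3,7)@(7, 15): e=[-9,36,21] → .
    (2,8)@(5, 17): e=[-3,12,39] → .
  covered (5 px):
    . . . . .
    . . . . .
    . . . . .
    . . . . .
    . . X . .
    . . X X .
    . . X . .
    . . X . .
    . . . . .
    . . . . .

Answer: [[1,2],[2,3],[3,4],[4,5]]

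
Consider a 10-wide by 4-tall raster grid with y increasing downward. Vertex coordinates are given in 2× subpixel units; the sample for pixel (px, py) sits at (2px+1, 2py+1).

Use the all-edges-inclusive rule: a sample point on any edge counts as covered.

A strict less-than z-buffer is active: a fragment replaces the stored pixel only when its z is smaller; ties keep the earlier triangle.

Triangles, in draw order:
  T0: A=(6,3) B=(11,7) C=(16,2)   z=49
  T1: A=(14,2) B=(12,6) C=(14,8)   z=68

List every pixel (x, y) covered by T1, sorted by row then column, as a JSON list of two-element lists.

T0:
  2·area = 45  (B↔C swapped to make it positive)
  edge (6, 3)→(16, 2): d=(10,-1) inclusive
  edge (16, 2)→(11, 7): d=(-5,5) inclusive
  edge (11, 7)→(6, 3): d=(-5,-4) inclusive
    (8,0)@(17, 1): e=[-9,0,54] → ·  [on edge]
    (3,1)@(7, 3): e=[1,40,4] → █
    (4,1)@(9, 3): e=[3,30,12] → █
    (5,1)@(11, 3): e=[5,20,20] → █
    (6,1)@(13, 3): e=[7,10,28] → █
    (7,1)@(15, 3): e=[9,0,36] → █  [on edge]
    (8,1)@(17, 3): e=[11,-10,44] → ·
    (3,2)@(7, 5): e=[21,30,-6] → ·
    (4,2)@(9, 5): e=[23,20,2] → █
    (6,2)@(13, 5): e=[27,0,18] → █  [on edge]
    (7,2)@(15, 5): e=[29,-10,26] → ·
    (4,3)@(9, 7): e=[43,10,-8] → ·
    (5,3)@(11, 7): e=[45,0,0] → █  [on edge]
  covered (9 px):
    · · · · · · · · · ·
    · · · █ █ █ █ █ · ·
    · · · · █ █ █ · · ·
    · · · · · █ · · · ·
T1:
  2·area = 12  (B↔C swapped to make it positive)
  edge (14, 2)→(14, 8): d=(0,6) inclusive
  edge (14, 8)→(12, 6): d=(-2,-2) inclusive
  edge (12, 6)→(14, 2): d=(2,-4) inclusive
    (3,0)@(7, 1): e=[42,0,-30] → ·  [on edge]
    (4,1)@(9, 3): e=[30,0,-18] → ·  [on edge]
    (5,2)@(11, 5): e=[18,0,-6] → ·  [on edge]
    (6,2)@(13, 5): e=[6,4,2] → █
    (7,2)@(15, 5): e=[-6,8,10] → ·
    (6,3)@(13, 7): e=[6,0,6] → █  [on edge]
    (7,3)@(15, 7): e=[-6,4,14] → ·
  covered (2 px):
    · · · · · · · · · ·
    · · · · · · · · · ·
    · · · · · · █ · · ·
    · · · · · · █ · · ·

Result: [[6,2],[6,3]]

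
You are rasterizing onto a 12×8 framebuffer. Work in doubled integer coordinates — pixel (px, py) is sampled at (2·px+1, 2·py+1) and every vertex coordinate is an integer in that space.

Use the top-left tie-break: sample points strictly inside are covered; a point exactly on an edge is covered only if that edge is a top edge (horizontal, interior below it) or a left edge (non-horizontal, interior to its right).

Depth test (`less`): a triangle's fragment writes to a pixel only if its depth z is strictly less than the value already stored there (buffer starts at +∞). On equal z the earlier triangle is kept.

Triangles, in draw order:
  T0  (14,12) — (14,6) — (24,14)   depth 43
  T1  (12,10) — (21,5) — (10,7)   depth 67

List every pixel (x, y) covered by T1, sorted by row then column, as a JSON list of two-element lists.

T0:
  2·area = 60
  edge (14, 12)→(14, 6): d=(0,-6) top-left  bias=+0
  edge (14, 6)→(24, 14): d=(10,8) right/bottom  bias=-1
  edge (24, 14)→(14, 12): d=(-10,-2) top-left  bias=+0
    (7,3)@(15, 7): e=[6,2,52] → X
    (8,3)@(17, 7): e=[18,-14,56] → .
    (7,4)@(15, 9): e=[6,22,32] → X
    (8,4)@(17, 9): e=[18,6,36] → X
    (9,4)@(19, 9): e=[30,-10,40] → .
    (4,5)@(9, 11): e=[-30,90,0] → .  [on edge]
    (7,5)@(15, 11): e=[6,42,12] → X
    (9,5)@(19, 11): e=[30,10,20] → X
    (10,5)@(21, 11): e=[42,-6,24] → .
    (7,6)@(15, 13): e=[6,62,-8] → .
    (8,6)@(17, 13): e=[18,46,-4] → .
    (9,6)@(19, 13): e=[30,30,0] → X  [on edge]
  covered (8 px):
    . . . . . . . . . . . .
    . . . . . . . . . . . .
    . . . . . . . . . . . .
    . . . . . . . X . . . .
    . . . . . . . X X . . .
    . . . . . . . X X X . .
    . . . . . . . . . X X .
    . . . . . . . . . . . .
T1:
  2·area = 37  (B↔C swapped to make it positive)
  edge (12, 10)→(10, 7): d=(-2,-3) top-left  bias=+0
  edge (10, 7)→(21, 5): d=(11,-2) top-left  bias=+0
  edge (21, 5)→(12, 10): d=(-9,5) right/bottom  bias=-1
    (10,2)@(21, 5): e=[37,0,0] → .  [on edge]
    (5,3)@(11, 7): e=[3,2,32] → X
    (6,3)@(13, 7): e=[9,6,22] → X
    (7,3)@(15, 7): e=[15,10,12] → X
    (8,3)@(17, 7): e=[21,14,2] → X
    (9,3)@(19, 7): e=[27,18,-8] → .
    (5,4)@(11, 9): e=[-1,24,14] → .
    (6,4)@(13, 9): e=[5,28,4] → X
    (7,4)@(15, 9): e=[11,32,-6] → .
    (8,4)@(17, 9): e=[17,36,-16] → .
    (6,5)@(13, 11): e=[1,50,-14] → .
    (1,7)@(3, 15): e=[-37,74,0] → .  [on edge]
  covered (5 px):
    . . . . . . . . . . . .
    . . . . . . . . . . . .
    . . . . . . . . . . . .
    . . . . . X X X X . . .
    . . . . . . X . . . . .
    . . . . . . . . . . . .
    . . . . . . . . . . . .
    . . . . . . . . . . . .

Result: [[5,3],[6,3],[7,3],[8,3],[6,4]]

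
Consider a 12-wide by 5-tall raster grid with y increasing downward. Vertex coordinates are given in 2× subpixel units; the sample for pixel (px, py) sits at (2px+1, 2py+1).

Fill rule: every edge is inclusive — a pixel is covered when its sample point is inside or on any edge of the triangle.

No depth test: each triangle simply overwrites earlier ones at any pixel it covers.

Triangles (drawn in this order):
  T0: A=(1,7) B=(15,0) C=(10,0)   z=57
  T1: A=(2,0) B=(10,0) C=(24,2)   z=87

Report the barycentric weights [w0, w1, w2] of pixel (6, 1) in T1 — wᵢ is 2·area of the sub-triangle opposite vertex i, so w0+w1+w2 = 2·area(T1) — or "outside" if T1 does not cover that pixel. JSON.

T0:
  2·area = 35  (B↔C swapped to make it positive)
  edge (1, 7)→(10, 0): d=(9,-7) inclusive
  edge (10, 0)→(15, 0): d=(5,0) inclusive
  edge (15, 0)→(1, 7): d=(-14,7) inclusive
    (4,0)@(9, 1): e=[2,5,28] → █
    (5,0)@(11, 1): e=[16,5,14] → █
    (6,0)@(13, 1): e=[30,5,0] → █  [on edge]
    (7,0)@(15, 1): e=[44,5,-14] → ·
    (3,1)@(7, 3): e=[6,15,14] → █
    (4,1)@(9, 3): e=[20,15,0] → █  [on edge]
    (5,1)@(11, 3): e=[34,15,-14] → ·
    (6,1)@(13, 3): e=[48,15,-28] → ·
    (2,2)@(5, 5): e=[10,25,0] → █  [on edge]
    (3,2)@(7, 5): e=[24,25,-14] → ·
    (4,2)@(9, 5): e=[38,25,-28] → ·
    (0,3)@(1, 7): e=[0,35,0] → █  [on edge]
  covered (7 px):
    · · · · █ █ █ · · · · ·
    · · · █ █ · · · · · · ·
    · · █ · · · · · · · · ·
    █ · · · · · · · · · · ·
    · · · · · · · · · · · ·
T1:
  2·area = 16
  edge (2, 0)→(10, 0): d=(8,0) inclusive
  edge (10, 0)→(24, 2): d=(14,2) inclusive
  edge (24, 2)→(2, 0): d=(-22,-2) inclusive
    (6,0)@(13, 1): e=[8,8,0] → █  [on edge]
    (7,0)@(15, 1): e=[8,4,4] → █
    (8,0)@(17, 1): e=[8,0,8] → █  [on edge]
    (9,0)@(19, 1): e=[8,-4,12] → ·
    (6,1)@(13, 3): e=[24,36,-44] → ·
    (7,1)@(15, 3): e=[24,32,-40] → ·
    (8,1)@(17, 3): e=[24,28,-36] → ·
  covered (3 px):
    · · · · · · █ █ █ · · ·
    · · · · · · · · · · · ·
    · · · · · · · · · · · ·
    · · · · · · · · · · · ·
    · · · · · · · · · · · ·

Answer: "outside"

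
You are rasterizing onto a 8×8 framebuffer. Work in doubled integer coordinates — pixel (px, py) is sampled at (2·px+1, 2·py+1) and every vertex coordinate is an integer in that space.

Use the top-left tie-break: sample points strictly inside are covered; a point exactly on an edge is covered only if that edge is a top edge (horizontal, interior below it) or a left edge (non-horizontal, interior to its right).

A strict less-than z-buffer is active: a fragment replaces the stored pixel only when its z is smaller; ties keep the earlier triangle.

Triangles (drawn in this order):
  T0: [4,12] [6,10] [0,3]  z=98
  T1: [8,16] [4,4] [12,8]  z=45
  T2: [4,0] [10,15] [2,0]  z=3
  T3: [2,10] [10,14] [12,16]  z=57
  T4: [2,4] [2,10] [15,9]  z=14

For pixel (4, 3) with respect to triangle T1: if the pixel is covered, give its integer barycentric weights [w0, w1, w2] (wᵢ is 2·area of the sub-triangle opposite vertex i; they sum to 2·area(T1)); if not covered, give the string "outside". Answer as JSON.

T0:
  2·area = 26  (B↔C swapped to make it positive)
  edge (4, 12)→(0, 3): d=(-4,-9) top-left  bias=+0
  edge (0, 3)→(6, 10): d=(6,7) right/bottom  bias=-1
  edge (6, 10)→(4, 12): d=(-2,2) right/bottom  bias=-1
    (7,0)@(15, 1): e=[143,-117,0] → ·  [on edge]
    (6,1)@(13, 3): e=[117,-91,0] → ·  [on edge]
    (0,2)@(1, 5): e=[1,5,20] → █
    (1,2)@(3, 5): e=[19,-9,16] → ·
    (5,2)@(11, 5): e=[91,-65,0] → ·  [on edge]
    (0,3)@(1, 7): e=[-7,17,16] → ·
    (1,3)@(3, 7): e=[11,3,12] → █
    (2,3)@(5, 7): e=[29,-11,8] → ·
    (4,3)@(9, 7): e=[65,-39,0] → ·  [on edge]
    (1,4)@(3, 9): e=[3,15,8] → █
    (2,4)@(5, 9): e=[21,1,4] → █
    (3,4)@(7, 9): e=[39,-13,0] → ·  [on edge]
    (2,5)@(5, 11): e=[13,13,0] → ·  [on edge]
    (1,6)@(3, 13): e=[-13,39,0] → ·  [on edge]
    (0,7)@(1, 15): e=[-39,65,0] → ·  [on edge]
  covered (4 px):
    · · · · · · · ·
    · · · · · · · ·
    █ · · · · · · ·
    · █ · · · · · ·
    · █ █ · · · · ·
    · · · · · · · ·
    · · · · · · · ·
    · · · · · · · ·
T1:
  2·area = 80
  edge (8, 16)→(4, 4): d=(-4,-12) top-left  bias=+0
  edge (4, 4)→(12, 8): d=(8,4) right/bottom  bias=-1
  edge (12, 8)→(8, 16): d=(-4,8) right/bottom  bias=-1
    (1,0)@(3, 1): e=[0,-20,100] → ·  [on edge]
    (2,2)@(5, 5): e=[8,4,68] → █
    (3,2)@(7, 5): e=[32,-4,52] → ·
    (2,3)@(5, 7): e=[0,20,60] → █  [on edge]
    (3,3)@(7, 7): e=[24,12,44] → █
    (4,3)@(9, 7): e=[48,4,28] → █
    (5,3)@(11, 7): e=[72,-4,12] → ·
    (2,4)@(5, 9): e=[-8,36,52] → ·
    (3,4)@(7, 9): e=[16,28,36] → █
    (5,4)@(11, 9): e=[64,12,4] → █
    (6,4)@(13, 9): e=[88,4,-12] → ·
    (3,5)@(7, 11): e=[8,44,28] → █
    (3,6)@(7, 13): e=[0,60,20] → █  [on edge]
  covered (11 px):
    · · · · · · · ·
    · · · · · · · ·
    · · █ · · · · ·
    · · █ █ █ · · ·
    · · · █ █ █ · ·
    · · · █ █ · · ·
    · · · █ █ · · ·
    · · · · · · · ·
T2:
  2·area = 30
  edge (4, 0)→(10, 15): d=(6,15) right/bottom  bias=-1
  edge (10, 15)→(2, 0): d=(-8,-15) top-left  bias=+0
  edge (2, 0)→(4, 0): d=(2,0) top-left  bias=+0
    (1,0)@(3, 1): e=[21,7,2] → █
    (2,0)@(5, 1): e=[-9,37,2] → ·
    (1,1)@(3, 3): e=[33,-9,6] → ·
    (2,1)@(5, 3): e=[3,21,6] → █
    (3,1)@(7, 3): e=[-27,51,6] → ·
    (2,2)@(5, 5): e=[15,5,10] → █
    (3,2)@(7, 5): e=[-15,35,10] → ·
    (2,3)@(5, 7): e=[27,-11,14] → ·
    (3,4)@(7, 9): e=[9,3,18] → █
    (4,4)@(9, 9): e=[-21,33,18] → ·
    (3,5)@(7, 11): e=[21,-13,22] → ·
    (4,6)@(9, 13): e=[3,1,26] → █
  covered (5 px):
    · █ · · · · · ·
    · · █ · · · · ·
    · · █ · · · · ·
    · · · · · · · ·
    · · · █ · · · ·
    · · · · · · · ·
    · · · · █ · · ·
    · · · · · · · ·
T3:
  2·area = 8
  edge (2, 10)→(10, 14): d=(8,4) right/bottom  bias=-1
  edge (10, 14)→(12, 16): d=(2,2) right/bottom  bias=-1
  edge (12, 16)→(2, 10): d=(-10,-6) top-left  bias=+0
    (0,2)@(1, 5): e=[-36,0,44] → ·  [on edge]
    (1,3)@(3, 7): e=[-28,0,36] → ·  [on edge]
    (2,4)@(5, 9): e=[-20,0,28] → ·  [on edge]
    (3,5)@(7, 11): e=[-12,0,20] → ·  [on edge]
    (3,6)@(7, 13): e=[4,4,0] → █  [on edge]
    (4,6)@(9, 13): e=[-4,0,12] → ·  [on edge]
    (3,7)@(7, 15): e=[20,8,-20] → ·
    (5,7)@(11, 15): e=[4,0,4] → ·  [on edge]
  covered (1 px):
    · · · · · · · ·
    · · · · · · · ·
    · · · · · · · ·
    · · · · · · · ·
    · · · · · · · ·
    · · · · · · · ·
    · · · █ · · · ·
    · · · · · · · ·
T4:
  2·area = 78  (B↔C swapped to make it positive)
  edge (2, 4)→(15, 9): d=(13,5) right/bottom  bias=-1
  edge (15, 9)→(2, 10): d=(-13,1) right/bottom  bias=-1
  edge (2, 10)→(2, 4): d=(0,-6) top-left  bias=+0
    (1,2)@(3, 5): e=[8,64,6] → █
    (2,2)@(5, 5): e=[-2,62,18] → ·
    (1,3)@(3, 7): e=[34,38,6] → █
    (2,3)@(5, 7): e=[24,36,18] → █
    (3,3)@(7, 7): e=[14,34,30] → █
    (4,3)@(9, 7): e=[4,32,42] → █
    (5,3)@(11, 7): e=[-6,30,54] → ·
    (1,4)@(3, 9): e=[60,12,6] → █
    (5,4)@(11, 9): e=[20,4,54] → █
    (6,4)@(13, 9): e=[10,2,66] → █
    (7,4)@(15, 9): e=[0,0,78] → ·  [on edge]
    (1,5)@(3, 11): e=[86,-14,6] → ·
  covered (11 px):
    · · · · · · · ·
    · · · · · · · ·
    · █ · · · · · ·
    · █ █ █ █ · · ·
    · █ █ █ █ █ █ ·
    · · · · · · · ·
    · · · · · · · ·
    · · · · · · · ·

Answer: [4,28,48]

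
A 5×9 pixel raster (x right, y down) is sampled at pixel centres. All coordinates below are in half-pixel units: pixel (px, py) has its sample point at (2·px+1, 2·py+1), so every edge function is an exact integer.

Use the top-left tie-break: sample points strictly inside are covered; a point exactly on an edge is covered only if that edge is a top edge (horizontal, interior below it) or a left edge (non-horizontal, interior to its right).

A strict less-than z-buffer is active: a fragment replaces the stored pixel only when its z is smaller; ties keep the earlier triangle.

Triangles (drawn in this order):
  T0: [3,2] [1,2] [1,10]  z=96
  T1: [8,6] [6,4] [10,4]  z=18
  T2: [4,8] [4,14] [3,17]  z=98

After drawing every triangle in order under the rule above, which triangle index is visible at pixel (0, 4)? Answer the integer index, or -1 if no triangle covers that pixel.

T0:
  2·area = 16  (B↔C swapped to make it positive)
  edge (3, 2)→(1, 10): d=(-2,8) right/bottom  bias=-1
  edge (1, 10)→(1, 2): d=(0,-8) top-left  bias=+0
  edge (1, 2)→(3, 2): d=(2,0) top-left  bias=+0
    (0,0)@(1, 1): e=[18,0,-2] → ·  [on edge]
    (0,1)@(1, 3): e=[14,0,2] → █  [on edge]
    (1,1)@(3, 3): e=[-2,16,2] → ·
    (0,2)@(1, 5): e=[10,0,6] → █  [on edge]
    (1,2)@(3, 5): e=[-6,16,6] → ·
    (0,3)@(1, 7): e=[6,0,10] → █  [on edge]
    (1,3)@(3, 7): e=[-10,16,10] → ·
    (0,4)@(1, 9): e=[2,0,14] → █  [on edge]
    (1,4)@(3, 9): e=[-14,16,14] → ·
    (0,5)@(1, 11): e=[-2,0,18] → ·  [on edge]
    (0,6)@(1, 13): e=[-6,0,22] → ·  [on edge]
    (0,7)@(1, 15): e=[-10,0,26] → ·  [on edge]
    (0,8)@(1, 17): e=[-14,0,30] → ·  [on edge]
  covered (4 px):
    · · · · ·
    █ · · · ·
    █ · · · ·
    █ · · · ·
    █ · · · ·
    · · · · ·
    · · · · ·
    · · · · ·
    · · · · ·
T1:
  2·area = 8
  edge (8, 6)→(6, 4): d=(-2,-2) top-left  bias=+0
  edge (6, 4)→(10, 4): d=(4,0) top-left  bias=+0
  edge (10, 4)→(8, 6): d=(-2,2) right/bottom  bias=-1
    (1,0)@(3, 1): e=[0,-12,20] → ·  [on edge]
    (2,1)@(5, 3): e=[0,-4,12] → ·  [on edge]
    (3,2)@(7, 5): e=[0,4,4] → █  [on edge]
    (4,2)@(9, 5): e=[4,4,0] → ·  [on edge]
    (3,3)@(7, 7): e=[-4,12,0] → ·  [on edge]
    (4,3)@(9, 7): e=[0,12,-4] → ·  [on edge]
    (2,4)@(5, 9): e=[-12,20,0] → ·  [on edge]
    (1,5)@(3, 11): e=[-20,28,0] → ·  [on edge]
    (0,6)@(1, 13): e=[-28,36,0] → ·  [on edge]
  covered (1 px):
    · · · · ·
    · · · · ·
    · · · █ ·
    · · · · ·
    · · · · ·
    · · · · ·
    · · · · ·
    · · · · ·
    · · · · ·
T2:
  2·area = 6
  edge (4, 8)→(4, 14): d=(0,6) right/bottom  bias=-1
  edge (4, 14)→(3, 17): d=(-1,3) right/bottom  bias=-1
  edge (3, 17)→(4, 8): d=(1,-9) top-left  bias=+0
    (3,2)@(7, 5): e=[-18,0,24] → ·  [on edge]
    (2,5)@(5, 11): e=[-6,0,12] → ·  [on edge]
    (1,8)@(3, 17): e=[6,0,0] → ·  [on edge]
  covered (0 px):
    · · · · ·
    · · · · ·
    · · · · ·
    · · · · ·
    · · · · ·
    · · · · ·
    · · · · ·
    · · · · ·
    · · · · ·

Z-buffer (winner per pixel, '.' = empty):
  . . . . .
  0 . . . .
  0 . . 1 .
  0 . . . .
  0 . . . .
  . . . . .
  . . . . .
  . . . . .
  . . . . .

Final: 0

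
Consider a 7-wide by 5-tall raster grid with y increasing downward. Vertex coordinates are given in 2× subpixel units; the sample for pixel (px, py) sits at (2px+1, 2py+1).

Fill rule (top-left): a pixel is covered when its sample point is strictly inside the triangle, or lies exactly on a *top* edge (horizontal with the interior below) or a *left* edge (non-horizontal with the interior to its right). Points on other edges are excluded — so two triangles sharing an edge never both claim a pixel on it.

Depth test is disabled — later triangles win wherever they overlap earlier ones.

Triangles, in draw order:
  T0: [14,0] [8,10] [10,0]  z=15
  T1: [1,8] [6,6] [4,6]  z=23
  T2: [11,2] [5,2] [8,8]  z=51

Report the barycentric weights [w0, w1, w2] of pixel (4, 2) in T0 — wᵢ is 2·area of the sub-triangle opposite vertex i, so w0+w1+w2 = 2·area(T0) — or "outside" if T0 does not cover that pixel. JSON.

T0:
  2·area = 40
  edge (14, 0)→(8, 10): d=(-6,10) right/bottom  bias=-1
  edge (8, 10)→(10, 0): d=(2,-10) top-left  bias=+0
  edge (10, 0)→(14, 0): d=(4,0) top-left  bias=+0
    (5,0)@(11, 1): e=[24,12,4] → X
    (6,0)@(13, 1): e=[4,32,4] → X
    (5,1)@(11, 3): e=[12,16,12] → X
    (6,1)@(13, 3): e=[-8,36,12] → .
    (4,2)@(9, 5): e=[20,0,20] → X  [on edge]
    (5,2)@(11, 5): e=[0,20,20] → .  [on edge]
    (4,3)@(9, 7): e=[8,4,28] → X
    (5,3)@(11, 7): e=[-12,24,28] → .
    (4,4)@(9, 9): e=[-4,8,36] → .
  covered (5 px):
    . . . . . X X
    . . . . . X .
    . . . . X . .
    . . . . X . .
    . . . . . . .
T1:
  2·area = 4  (B↔C swapped to make it positive)
  edge (1, 8)→(4, 6): d=(3,-2) top-left  bias=+0
  edge (4, 6)→(6, 6): d=(2,0) top-left  bias=+0
  edge (6, 6)→(1, 8): d=(-5,2) right/bottom  bias=-1
    (1,3)@(3, 7): e=[1,2,1] → X
    (2,3)@(5, 7): e=[5,2,-3] → .
    (1,4)@(3, 9): e=[7,6,-9] → .
  covered (1 px):
    . . . . . . .
    . . . . . . .
    . . . . . . .
    . X . . . . .
    . . . . . . .
T2:
  2·area = 36  (B↔C swapped to make it positive)
  edge (11, 2)→(8, 8): d=(-3,6) right/bottom  bias=-1
  edge (8, 8)→(5, 2): d=(-3,-6) top-left  bias=+0
  edge (5, 2)→(11, 2): d=(6,0) top-left  bias=+0
    (3,1)@(7, 3): e=[21,9,6] → X
    (4,1)@(9, 3): e=[9,21,6] → X
    (5,1)@(11, 3): e=[-3,33,6] → .
    (3,2)@(7, 5): e=[15,3,18] → X
    (5,2)@(11, 5): e=[-9,27,18] → .
    (3,3)@(7, 7): e=[9,-3,30] → .
    (4,3)@(9, 7): e=[-3,9,30] → .
  covered (4 px):
    . . . . . . .
    . . . X X . .
    . . . X X . .
    . . . . . . .
    . . . . . . .

Result: [0,20,20]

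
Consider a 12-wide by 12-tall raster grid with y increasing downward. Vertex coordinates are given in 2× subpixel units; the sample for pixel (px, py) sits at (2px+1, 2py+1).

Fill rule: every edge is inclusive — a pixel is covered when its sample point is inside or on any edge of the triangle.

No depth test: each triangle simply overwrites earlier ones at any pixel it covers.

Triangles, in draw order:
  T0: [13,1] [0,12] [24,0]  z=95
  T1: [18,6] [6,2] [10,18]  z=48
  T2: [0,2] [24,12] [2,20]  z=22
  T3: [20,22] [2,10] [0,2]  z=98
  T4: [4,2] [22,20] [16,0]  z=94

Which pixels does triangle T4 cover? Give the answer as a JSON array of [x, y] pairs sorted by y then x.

T0:
  2·area = 108  (B↔C swapped to make it positive)
  edge (13, 1)→(24, 0): d=(11,-1) inclusive
  edge (24, 0)→(0, 12): d=(-24,12) inclusive
  edge (0, 12)→(13, 1): d=(13,-11) inclusive
    (6,0)@(13, 1): e=[0,108,0] → X  [on edge]
    (7,0)@(15, 1): e=[2,84,22] → X
    (8,0)@(17, 1): e=[4,60,44] → X
    (9,0)@(19, 1): e=[6,36,66] → X
    (10,0)@(21, 1): e=[8,12,88] → X
    (11,0)@(23, 1): e=[10,-12,110] → .
    (5,1)@(11, 3): e=[20,84,4] → X
    (9,1)@(19, 3): e=[28,-12,92] → .
    (10,1)@(21, 3): e=[30,-36,114] → .
    (4,2)@(9, 5): e=[40,60,8] → X
    (7,2)@(15, 5): e=[46,-12,74] → .
    (8,2)@(17, 5): e=[48,-36,96] → .
  covered (15 px):
    . . . . . . X X X X X .
    . . . . . X X X X . . .
    . . . . X X X . . . . .
    . . . X X . . . . . . .
    . . X . . . . . . . . .
    . . . . . . . . . . . .
    . . . . . . . . . . . .
    . . . . . . . . . . . .
    . . . . . . . . . . . .
    . . . . . . . . . . . .
    . . . . . . . . . . . .
    . . . . . . . . . . . .
T1:
  2·area = 176  (B↔C swapped to make it positive)
  edge (18, 6)→(10, 18): d=(-8,12) inclusive
  edge (10, 18)→(6, 2): d=(-4,-16) inclusive
  edge (6, 2)→(18, 6): d=(12,4) inclusive
    (1,0)@(3, 1): e=[220,-44,0] → .  [on edge]
    (3,1)@(7, 3): e=[156,12,8] → X
    (4,1)@(9, 3): e=[132,44,0] → X  [on edge]
    (5,1)@(11, 3): e=[108,76,-8] → .
    (3,2)@(7, 5): e=[140,4,32] → X
    (5,2)@(11, 5): e=[92,68,16] → X
    (6,2)@(13, 5): e=[68,100,8] → X
    (7,2)@(15, 5): e=[44,132,0] → X  [on edge]
    (8,2)@(17, 5): e=[20,164,-8] → .
    (3,3)@(7, 7): e=[124,-4,56] → .
    (4,3)@(9, 7): e=[100,28,48] → X
    (8,3)@(17, 7): e=[4,156,16] → X
    (10,3)@(21, 7): e=[-44,220,0] → .  [on edge]
  covered (23 px):
    . . . . . . . . . . . .
    . . . X X . . . . . . .
    . . . X X X X X . . . .
    . . . . X X X X X . . .
    . . . . X X X X . . . .
    . . . . X X X . . . . .
    . . . . X X X . . . . .
    . . . . . X . . . . . .
    . . . . . . . . . . . .
    . . . . . . . . . . . .
    . . . . . . . . . . . .
    . . . . . . . . . . . .
T2:
  2·area = 412
  edge (0, 2)→(24, 12): d=(24,10) inclusive
  edge (24, 12)→(2, 20): d=(-22,8) inclusive
  edge (2, 20)→(0, 2): d=(-2,-18) inclusive
    (0,1)@(1, 3): e=[14,382,16] → X
    (1,1)@(3, 3): e=[-6,366,52] → .
    (0,2)@(1, 5): e=[62,338,12] → X
    (1,2)@(3, 5): e=[42,322,48] → X
    (2,2)@(5, 5): e=[22,306,84] → X
    (3,2)@(7, 5): e=[2,290,120] → X
    (4,2)@(9, 5): e=[-18,274,156] → .
    (0,3)@(1, 7): e=[110,294,8] → X
    (4,3)@(9, 7): e=[30,230,152] → X
    (5,3)@(11, 7): e=[10,214,188] → X
    (6,3)@(13, 7): e=[-10,198,224] → .
    (0,4)@(1, 9): e=[158,250,4] → X
    (0,5)@(1, 11): e=[206,206,0] → X  [on edge]
  covered (52 px):
    . . . . . . . . . . . .
    X . . . . . . . . . . .
    X X X X . . . . . . . .
    X X X X X X . . . . . .
    X X X X X X X X . . . .
    X X X X X X X X X X X .
    . X X X X X X X X X X .
    . X X X X X X X . . . .
    . X X X X . . . . . . .
    . X . . . . . . . . . .
    . . . . . . . . . . . .
    . . . . . . . . . . . .
T3:
  2·area = 120
  edge (20, 22)→(2, 10): d=(-18,-12) inclusive
  edge (2, 10)→(0, 2): d=(-2,-8) inclusive
  edge (0, 2)→(20, 22): d=(20,20) inclusive
    (0,1)@(1, 3): e=[114,6,0] → X  [on edge]
    (1,1)@(3, 3): e=[138,22,-40] → .
    (0,2)@(1, 5): e=[78,2,40] → X
    (1,2)@(3, 5): e=[102,18,0] → X  [on edge]
    (2,2)@(5, 5): e=[126,34,-40] → .
    (0,3)@(1, 7): e=[42,-2,80] → .
    (1,3)@(3, 7): e=[66,14,40] → X
    (2,3)@(5, 7): e=[90,30,0] → X  [on edge]
    (3,3)@(7, 7): e=[114,46,-40] → .
    (1,4)@(3, 9): e=[30,10,80] → X
    (3,4)@(7, 9): e=[78,42,0] → X  [on edge]
    (4,4)@(9, 9): e=[102,58,-40] → .
    (4,5)@(9, 11): e=[66,54,0] → X  [on edge]
    (5,6)@(11, 13): e=[54,66,0] → X  [on edge]
    (6,7)@(13, 15): e=[42,78,0] → X  [on edge]
    (7,8)@(15, 17): e=[30,90,0] → X  [on edge]
    (8,9)@(17, 19): e=[18,102,0] → X  [on edge]
    (9,10)@(19, 21): e=[6,114,0] → X  [on edge]
    (10,11)@(21, 23): e=[-6,126,0] → .  [on edge]
  covered (20 px):
    . . . . . . . . . . . .
    X . . . . . . . . . . .
    X X . . . . . . . . . .
    . X X . . . . . . . . .
    . X X X . . . . . . . .
    . . X X X . . . . . . .
    . . . X X X . . . . . .
    . . . . . X X . . . . .
    . . . . . . X X . . . .
    . . . . . . . . X . . .
    . . . . . . . . . X . .
    . . . . . . . . . . . .
T4:
  2·area = 252  (B↔C swapped to make it positive)
  edge (4, 2)→(16, 0): d=(12,-2) inclusive
  edge (16, 0)→(22, 20): d=(6,20) inclusive
  edge (22, 20)→(4, 2): d=(-18,-18) inclusive
    (1,0)@(3, 1): e=[-14,266,0] → .  [on edge]
    (5,0)@(11, 1): e=[2,106,144] → X
    (6,0)@(13, 1): e=[6,66,180] → X
    (7,0)@(15, 1): e=[10,26,216] → X
    (8,0)@(17, 1): e=[14,-14,252] → .
    (2,1)@(5, 3): e=[14,238,0] → X  [on edge]
    (3,1)@(7, 3): e=[18,198,36] → X
    (4,1)@(9, 3): e=[22,158,72] → X
    (8,1)@(17, 3): e=[38,-2,216] → .
    (2,2)@(5, 5): e=[38,250,-36] → .
    (3,2)@(7, 5): e=[42,210,0] → X  [on edge]
    (8,2)@(17, 5): e=[62,10,180] → X
    (4,3)@(9, 7): e=[70,182,0] → X  [on edge]
    (5,4)@(11, 9): e=[98,154,0] → X  [on edge]
    (6,5)@(13, 11): e=[126,126,0] → X  [on edge]
    (7,6)@(15, 13): e=[154,98,0] → X  [on edge]
    (8,7)@(17, 15): e=[182,70,0] → X  [on edge]
    (9,8)@(19, 17): e=[210,42,0] → X  [on edge]
    (10,9)@(21, 19): e=[238,14,0] → X  [on edge]
    (11,10)@(23, 21): e=[266,-14,0] → .  [on edge]
  covered (36 px):
    . . . . . X X X . . . .
    . . X X X X X X . . . .
    . . . X X X X X X . . .
    . . . . X X X X X . . .
    . . . . . X X X X . . .
    . . . . . . X X X X . .
    . . . . . . . X X X . .
    . . . . . . . . X X . .
    . . . . . . . . . X X .
    . . . . . . . . . . X .
    . . . . . . . . . . . .
    . . . . . . . . . . . .

Result: [[5,0],[6,0],[7,0],[2,1],[3,1],[4,1],[5,1],[6,1],[7,1],[3,2],[4,2],[5,2],[6,2],[7,2],[8,2],[4,3],[5,3],[6,3],[7,3],[8,3],[5,4],[6,4],[7,4],[8,4],[6,5],[7,5],[8,5],[9,5],[7,6],[8,6],[9,6],[8,7],[9,7],[9,8],[10,8],[10,9]]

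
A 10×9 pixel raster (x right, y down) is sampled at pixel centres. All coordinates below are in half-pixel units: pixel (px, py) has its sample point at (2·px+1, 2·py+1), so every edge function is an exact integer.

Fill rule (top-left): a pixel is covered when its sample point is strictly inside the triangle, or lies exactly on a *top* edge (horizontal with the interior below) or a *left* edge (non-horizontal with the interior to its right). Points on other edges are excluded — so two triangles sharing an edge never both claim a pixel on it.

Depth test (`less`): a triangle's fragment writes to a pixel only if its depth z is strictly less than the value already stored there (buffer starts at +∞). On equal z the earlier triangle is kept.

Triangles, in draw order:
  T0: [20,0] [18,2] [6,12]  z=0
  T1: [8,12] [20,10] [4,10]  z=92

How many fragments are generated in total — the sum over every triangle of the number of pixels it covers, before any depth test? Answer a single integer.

T0:
  2·area = 4
  edge (20, 0)→(18, 2): d=(-2,2) right/bottom  bias=-1
  edge (18, 2)→(6, 12): d=(-12,10) right/bottom  bias=-1
  edge (6, 12)→(20, 0): d=(14,-12) top-left  bias=+0
    (9,0)@(19, 1): e=[0,2,2] → ·  [on edge]
    (8,1)@(17, 3): e=[0,-2,6] → ·  [on edge]
    (7,2)@(15, 5): e=[0,-6,10] → ·  [on edge]
    (6,3)@(13, 7): e=[0,-10,14] → ·  [on edge]
    (5,4)@(11, 9): e=[0,-14,18] → ·  [on edge]
    (4,5)@(9, 11): e=[0,-18,22] → ·  [on edge]
    (3,6)@(7, 13): e=[0,-22,26] → ·  [on edge]
    (2,7)@(5, 15): e=[0,-26,30] → ·  [on edge]
    (1,8)@(3, 17): e=[0,-30,34] → ·  [on edge]
  covered (0 px):
    · · · · · · · · · ·
    · · · · · · · · · ·
    · · · · · · · · · ·
    · · · · · · · · · ·
    · · · · · · · · · ·
    · · · · · · · · · ·
    · · · · · · · · · ·
    · · · · · · · · · ·
    · · · · · · · · · ·
T1:
  2·area = 32  (B↔C swapped to make it positive)
  edge (8, 12)→(4, 10): d=(-4,-2) top-left  bias=+0
  edge (4, 10)→(20, 10): d=(16,0) top-left  bias=+0
  edge (20, 10)→(8, 12): d=(-12,2) right/bottom  bias=-1
    (3,5)@(7, 11): e=[2,16,14] → █
    (4,5)@(9, 11): e=[6,16,10] → █
    (5,5)@(11, 11): e=[10,16,6] → █
    (6,5)@(13, 11): e=[14,16,2] → █
    (7,5)@(15, 11): e=[18,16,-2] → ·
    (3,6)@(7, 13): e=[-6,48,-10] → ·
    (4,6)@(9, 13): e=[-2,48,-14] → ·
    (5,6)@(11, 13): e=[2,48,-18] → ·
    (6,6)@(13, 13): e=[6,48,-22] → ·
  covered (4 px):
    · · · · · · · · · ·
    · · · · · · · · · ·
    · · · · · · · · · ·
    · · · · · · · · · ·
    · · · · · · · · · ·
    · · · █ █ █ █ · · ·
    · · · · · · · · · ·
    · · · · · · · · · ·
    · · · · · · · · · ·

Result: 4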